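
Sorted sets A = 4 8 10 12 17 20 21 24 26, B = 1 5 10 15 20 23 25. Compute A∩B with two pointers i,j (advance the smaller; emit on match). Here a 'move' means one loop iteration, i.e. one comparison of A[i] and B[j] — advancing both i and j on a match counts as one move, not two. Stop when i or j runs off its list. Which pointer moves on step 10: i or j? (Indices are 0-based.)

i=0 j=0: 4>1, j++
i=0 j=1: 4<5, i++
i=1 j=1: 8>5, j++
i=1 j=2: 8<10, i++
i=2 j=2: 10==10 emit, i++,j++
i=3 j=3: 12<15, i++
i=4 j=3: 17>15, j++
i=4 j=4: 17<20, i++
i=5 j=4: 20==20 emit, i++,j++
i=6 j=5: 21<23, i++

i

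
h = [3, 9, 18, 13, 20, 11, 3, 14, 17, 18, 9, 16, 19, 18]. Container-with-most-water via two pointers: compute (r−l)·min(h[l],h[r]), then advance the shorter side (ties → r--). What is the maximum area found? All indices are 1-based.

max area = 198

l=1 r=14: min(3,18)*13=39 best=39 *, l++
l=2 r=14: min(9,18)*12=108 best=108 *, l++
l=3 r=14: min(18,18)*11=198 best=198 *, r--
l=3 r=13: min(18,19)*10=180 best=198, l++
l=4 r=13: min(13,19)*9=117 best=198, l++
l=5 r=13: min(20,19)*8=152 best=198, r--
l=5 r=12: min(20,16)*7=112 best=198, r--
l=5 r=11: min(20,9)*6=54 best=198, r--
l=5 r=10: min(20,18)*5=90 best=198, r--
l=5 r=9: min(20,17)*4=68 best=198, r--
l=5 r=8: min(20,14)*3=42 best=198, r--
l=5 r=7: min(20,3)*2=6 best=198, r--
l=5 r=6: min(20,11)*1=11 best=198, r--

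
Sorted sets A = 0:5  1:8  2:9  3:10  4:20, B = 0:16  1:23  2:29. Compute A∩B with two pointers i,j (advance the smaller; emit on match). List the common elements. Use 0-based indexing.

intersection = []

i=0 j=0: 5<16, i++
i=1 j=0: 8<16, i++
i=2 j=0: 9<16, i++
i=3 j=0: 10<16, i++
i=4 j=0: 20>16, j++
i=4 j=1: 20<23, i++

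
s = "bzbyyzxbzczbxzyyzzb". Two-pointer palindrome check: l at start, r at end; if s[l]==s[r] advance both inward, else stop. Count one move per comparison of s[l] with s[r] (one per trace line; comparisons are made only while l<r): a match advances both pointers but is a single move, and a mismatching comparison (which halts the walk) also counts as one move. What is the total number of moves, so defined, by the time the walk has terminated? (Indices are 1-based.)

3 moves

l=1 r=19: 'b'=='b', l++,r--
l=2 r=18: 'z'=='z', l++,r--
l=3 r=17: 'b'!='z', stop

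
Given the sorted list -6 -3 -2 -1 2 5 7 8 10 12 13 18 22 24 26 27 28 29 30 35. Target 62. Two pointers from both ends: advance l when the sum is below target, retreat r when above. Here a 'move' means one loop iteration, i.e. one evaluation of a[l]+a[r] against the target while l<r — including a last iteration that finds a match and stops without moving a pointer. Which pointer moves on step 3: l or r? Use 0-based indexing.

[0,19] -6+35=29 <62 → l++
[1,19] -3+35=32 <62 → l++
[2,19] -2+35=33 <62 → l++

l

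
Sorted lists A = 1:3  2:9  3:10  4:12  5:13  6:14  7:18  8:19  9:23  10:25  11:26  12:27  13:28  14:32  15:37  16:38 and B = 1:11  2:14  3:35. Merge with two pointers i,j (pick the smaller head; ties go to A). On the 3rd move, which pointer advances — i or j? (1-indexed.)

i=1 j=1: A[i]=3<=B[j]=11 take 3, i++
i=2 j=1: A[i]=9<=B[j]=11 take 9, i++
i=3 j=1: A[i]=10<=B[j]=11 take 10, i++

i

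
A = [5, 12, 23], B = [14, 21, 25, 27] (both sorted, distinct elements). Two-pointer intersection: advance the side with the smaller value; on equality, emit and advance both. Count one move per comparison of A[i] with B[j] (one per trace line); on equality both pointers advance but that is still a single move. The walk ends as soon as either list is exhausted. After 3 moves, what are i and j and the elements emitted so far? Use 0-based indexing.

[i=0,j=0] 5<14 → i++
[i=1,j=0] 12<14 → i++
[i=2,j=0] 23>14 → j++

i=2, j=1, emitted=[]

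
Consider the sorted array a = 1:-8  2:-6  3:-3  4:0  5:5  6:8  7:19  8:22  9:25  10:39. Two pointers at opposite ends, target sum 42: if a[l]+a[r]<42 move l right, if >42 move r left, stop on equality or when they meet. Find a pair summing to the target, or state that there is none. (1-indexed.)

no pair

l=1 r=10: -8+39=31 <42, l++
l=2 r=10: -6+39=33 <42, l++
l=3 r=10: -3+39=36 <42, l++
l=4 r=10: 0+39=39 <42, l++
l=5 r=10: 5+39=44 >42, r--
l=5 r=9: 5+25=30 <42, l++
l=6 r=9: 8+25=33 <42, l++
l=7 r=9: 19+25=44 >42, r--
l=7 r=8: 19+22=41 <42, l++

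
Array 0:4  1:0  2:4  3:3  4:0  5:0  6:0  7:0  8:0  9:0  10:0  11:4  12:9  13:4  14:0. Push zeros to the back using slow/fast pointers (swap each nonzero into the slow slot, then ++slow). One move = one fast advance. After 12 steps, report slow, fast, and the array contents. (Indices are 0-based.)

slow=4, fast=12, a=[4, 4, 3, 4, 0, 0, 0, 0, 0, 0, 0, 0, 9, 4, 0]

slow=0 fast=0: a[fast]=4≠0 swap→a[0]=4, slow++,fast++
slow=1 fast=1: a[fast]=0, fast++
slow=1 fast=2: a[fast]=4≠0 swap→a[1]=4, slow++,fast++
slow=2 fast=3: a[fast]=3≠0 swap→a[2]=3, slow++,fast++
slow=3 fast=4: a[fast]=0, fast++
slow=3 fast=5: a[fast]=0, fast++
slow=3 fast=6: a[fast]=0, fast++
slow=3 fast=7: a[fast]=0, fast++
slow=3 fast=8: a[fast]=0, fast++
slow=3 fast=9: a[fast]=0, fast++
slow=3 fast=10: a[fast]=0, fast++
slow=3 fast=11: a[fast]=4≠0 swap→a[3]=4, slow++,fast++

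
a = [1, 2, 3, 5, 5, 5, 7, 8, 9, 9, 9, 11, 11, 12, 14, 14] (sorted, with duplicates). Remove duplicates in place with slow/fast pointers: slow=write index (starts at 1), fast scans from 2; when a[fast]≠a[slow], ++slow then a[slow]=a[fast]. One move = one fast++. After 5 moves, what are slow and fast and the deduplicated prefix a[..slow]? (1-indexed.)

(s=1,f=2) a[fast]=2≠a[slow]=1 write a[2]=2 → slow++,fast++
(s=2,f=3) a[fast]=3≠a[slow]=2 write a[3]=3 → slow++,fast++
(s=3,f=4) a[fast]=5≠a[slow]=3 write a[4]=5 → slow++,fast++
(s=4,f=5) a[fast]=5=a[slow] dup → fast++
(s=4,f=6) a[fast]=5=a[slow] dup → fast++

slow=4, fast=7, prefix=[1, 2, 3, 5]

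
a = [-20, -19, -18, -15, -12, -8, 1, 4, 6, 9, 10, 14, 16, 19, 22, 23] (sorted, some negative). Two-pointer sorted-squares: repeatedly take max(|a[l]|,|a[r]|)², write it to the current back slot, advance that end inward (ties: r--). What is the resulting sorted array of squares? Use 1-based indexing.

l=1 r=16: |-20|<=|23| out[16]=529, r--
l=1 r=15: |-20|<=|22| out[15]=484, r--
l=1 r=14: |-20|>|19| out[14]=400, l++
l=2 r=14: |-19|<=|19| out[13]=361, r--
l=2 r=13: |-19|>|16| out[12]=361, l++
l=3 r=13: |-18|>|16| out[11]=324, l++
l=4 r=13: |-15|<=|16| out[10]=256, r--
l=4 r=12: |-15|>|14| out[9]=225, l++
l=5 r=12: |-12|<=|14| out[8]=196, r--
l=5 r=11: |-12|>|10| out[7]=144, l++
l=6 r=11: |-8|<=|10| out[6]=100, r--
l=6 r=10: |-8|<=|9| out[5]=81, r--
l=6 r=9: |-8|>|6| out[4]=64, l++
l=7 r=9: |1|<=|6| out[3]=36, r--
l=7 r=8: |1|<=|4| out[2]=16, r--
l=7 r=7: |1|<=|1| out[1]=1, r--

[1, 16, 36, 64, 81, 100, 144, 196, 225, 256, 324, 361, 361, 400, 484, 529]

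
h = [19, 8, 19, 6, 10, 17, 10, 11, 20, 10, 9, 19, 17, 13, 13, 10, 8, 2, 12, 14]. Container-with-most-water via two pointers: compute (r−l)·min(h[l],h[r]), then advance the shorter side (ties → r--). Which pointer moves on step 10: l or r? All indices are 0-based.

l=0 r=19: min(19,14)*19=266 best=266 *, r--
l=0 r=18: min(19,12)*18=216 best=266, r--
l=0 r=17: min(19,2)*17=34 best=266, r--
l=0 r=16: min(19,8)*16=128 best=266, r--
l=0 r=15: min(19,10)*15=150 best=266, r--
l=0 r=14: min(19,13)*14=182 best=266, r--
l=0 r=13: min(19,13)*13=169 best=266, r--
l=0 r=12: min(19,17)*12=204 best=266, r--
l=0 r=11: min(19,19)*11=209 best=266, r--
l=0 r=10: min(19,9)*10=90 best=266, r--

r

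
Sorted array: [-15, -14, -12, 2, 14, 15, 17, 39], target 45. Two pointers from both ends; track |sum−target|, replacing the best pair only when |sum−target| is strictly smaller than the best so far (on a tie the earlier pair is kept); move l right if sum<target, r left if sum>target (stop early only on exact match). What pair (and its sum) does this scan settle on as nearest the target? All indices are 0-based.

pair (2, 39) with sum 41 (|Δ|=4)

[0,7] -15+39=24 d=21 * → l++
[1,7] -14+39=25 d=20 * → l++
[2,7] -12+39=27 d=18 * → l++
[3,7] 2+39=41 d=4 * → l++
[4,7] 14+39=53 d=8 → r--
[4,6] 14+17=31 d=14 → l++
[5,6] 15+17=32 d=13 → l++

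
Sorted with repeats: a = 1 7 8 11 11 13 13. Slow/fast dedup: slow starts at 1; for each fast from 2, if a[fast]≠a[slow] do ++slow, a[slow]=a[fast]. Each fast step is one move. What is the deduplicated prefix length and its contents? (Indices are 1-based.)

length 5; prefix = [1, 7, 8, 11, 13]

(s=1,f=2) a[fast]=7≠a[slow]=1 write a[2]=7 → slow++,fast++
(s=2,f=3) a[fast]=8≠a[slow]=7 write a[3]=8 → slow++,fast++
(s=3,f=4) a[fast]=11≠a[slow]=8 write a[4]=11 → slow++,fast++
(s=4,f=5) a[fast]=11=a[slow] dup → fast++
(s=4,f=6) a[fast]=13≠a[slow]=11 write a[5]=13 → slow++,fast++
(s=5,f=7) a[fast]=13=a[slow] dup → fast++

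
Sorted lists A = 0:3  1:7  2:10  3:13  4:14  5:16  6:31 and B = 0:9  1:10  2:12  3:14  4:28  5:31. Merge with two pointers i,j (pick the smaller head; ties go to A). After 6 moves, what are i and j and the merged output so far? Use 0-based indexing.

i=3, j=3, merged so far=[3, 7, 9, 10, 10, 12]

[i=0,j=0] A[i]=3<=B[j]=9 take 3 → i++
[i=1,j=0] A[i]=7<=B[j]=9 take 7 → i++
[i=2,j=0] A[i]=10>B[j]=9 take 9 → j++
[i=2,j=1] A[i]=10<=B[j]=10 take 10 → i++
[i=3,j=1] A[i]=13>B[j]=10 take 10 → j++
[i=3,j=2] A[i]=13>B[j]=12 take 12 → j++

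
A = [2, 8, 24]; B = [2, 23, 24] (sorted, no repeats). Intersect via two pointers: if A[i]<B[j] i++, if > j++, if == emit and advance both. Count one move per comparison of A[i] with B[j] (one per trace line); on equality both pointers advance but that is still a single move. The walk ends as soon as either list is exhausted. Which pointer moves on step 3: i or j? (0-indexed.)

j

i=0 j=0: 2==2 emit, i++,j++
i=1 j=1: 8<23, i++
i=2 j=1: 24>23, j++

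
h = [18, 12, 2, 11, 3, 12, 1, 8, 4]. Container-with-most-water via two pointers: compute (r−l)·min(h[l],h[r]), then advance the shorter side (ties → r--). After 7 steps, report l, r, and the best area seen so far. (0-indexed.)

l=0, r=1, best area=60

l=0 r=8: min(18,4)*8=32 best=32 *, r--
l=0 r=7: min(18,8)*7=56 best=56 *, r--
l=0 r=6: min(18,1)*6=6 best=56, r--
l=0 r=5: min(18,12)*5=60 best=60 *, r--
l=0 r=4: min(18,3)*4=12 best=60, r--
l=0 r=3: min(18,11)*3=33 best=60, r--
l=0 r=2: min(18,2)*2=4 best=60, r--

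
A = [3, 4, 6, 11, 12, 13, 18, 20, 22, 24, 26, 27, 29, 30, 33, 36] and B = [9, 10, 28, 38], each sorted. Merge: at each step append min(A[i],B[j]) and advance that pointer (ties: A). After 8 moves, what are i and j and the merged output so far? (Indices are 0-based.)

i=6, j=2, merged so far=[3, 4, 6, 9, 10, 11, 12, 13]

i=0 j=0: A[i]=3<=B[j]=9 take 3, i++
i=1 j=0: A[i]=4<=B[j]=9 take 4, i++
i=2 j=0: A[i]=6<=B[j]=9 take 6, i++
i=3 j=0: A[i]=11>B[j]=9 take 9, j++
i=3 j=1: A[i]=11>B[j]=10 take 10, j++
i=3 j=2: A[i]=11<=B[j]=28 take 11, i++
i=4 j=2: A[i]=12<=B[j]=28 take 12, i++
i=5 j=2: A[i]=13<=B[j]=28 take 13, i++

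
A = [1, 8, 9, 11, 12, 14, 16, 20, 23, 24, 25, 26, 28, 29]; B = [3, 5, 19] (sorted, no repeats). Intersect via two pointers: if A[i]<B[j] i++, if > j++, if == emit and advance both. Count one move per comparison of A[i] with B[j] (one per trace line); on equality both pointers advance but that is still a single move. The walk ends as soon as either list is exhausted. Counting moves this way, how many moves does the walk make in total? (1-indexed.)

10 moves

i=1 j=1: 1<3, i++
i=2 j=1: 8>3, j++
i=2 j=2: 8>5, j++
i=2 j=3: 8<19, i++
i=3 j=3: 9<19, i++
i=4 j=3: 11<19, i++
i=5 j=3: 12<19, i++
i=6 j=3: 14<19, i++
i=7 j=3: 16<19, i++
i=8 j=3: 20>19, j++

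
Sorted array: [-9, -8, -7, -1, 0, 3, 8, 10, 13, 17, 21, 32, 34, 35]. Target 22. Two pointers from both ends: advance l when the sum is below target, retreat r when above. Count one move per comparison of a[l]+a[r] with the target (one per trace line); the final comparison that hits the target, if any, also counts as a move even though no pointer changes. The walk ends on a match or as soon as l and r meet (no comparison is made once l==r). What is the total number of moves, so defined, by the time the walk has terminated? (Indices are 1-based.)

13 moves

[1,14] -9+35=26 >22 → r--
[1,13] -9+34=25 >22 → r--
[1,12] -9+32=23 >22 → r--
[1,11] -9+21=12 <22 → l++
[2,11] -8+21=13 <22 → l++
[3,11] -7+21=14 <22 → l++
[4,11] -1+21=20 <22 → l++
[5,11] 0+21=21 <22 → l++
[6,11] 3+21=24 >22 → r--
[6,10] 3+17=20 <22 → l++
[7,10] 8+17=25 >22 → r--
[7,9] 8+13=21 <22 → l++
[8,9] 10+13=23 >22 → r--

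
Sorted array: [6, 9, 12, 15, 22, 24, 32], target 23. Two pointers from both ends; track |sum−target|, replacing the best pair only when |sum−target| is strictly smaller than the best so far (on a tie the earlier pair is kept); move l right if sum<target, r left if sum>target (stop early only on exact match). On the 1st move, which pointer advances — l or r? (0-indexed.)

l=0 r=6: 6+32=38 d=15 *, r--

r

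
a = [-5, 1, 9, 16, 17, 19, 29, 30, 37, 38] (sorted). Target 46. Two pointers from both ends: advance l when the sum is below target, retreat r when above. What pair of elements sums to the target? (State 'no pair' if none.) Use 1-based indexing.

l=1 r=10: -5+38=33 <46, l++
l=2 r=10: 1+38=39 <46, l++
l=3 r=10: 9+38=47 >46, r--
l=3 r=9: 9+37=46, found

(9, 37)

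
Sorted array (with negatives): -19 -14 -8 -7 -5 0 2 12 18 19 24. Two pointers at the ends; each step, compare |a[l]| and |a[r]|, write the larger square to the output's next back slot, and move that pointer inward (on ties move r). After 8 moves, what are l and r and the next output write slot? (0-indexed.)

l=4, r=6, next write slot=2

l=0 r=10: |-19|<=|24| out[10]=576, r--
l=0 r=9: |-19|<=|19| out[9]=361, r--
l=0 r=8: |-19|>|18| out[8]=361, l++
l=1 r=8: |-14|<=|18| out[7]=324, r--
l=1 r=7: |-14|>|12| out[6]=196, l++
l=2 r=7: |-8|<=|12| out[5]=144, r--
l=2 r=6: |-8|>|2| out[4]=64, l++
l=3 r=6: |-7|>|2| out[3]=49, l++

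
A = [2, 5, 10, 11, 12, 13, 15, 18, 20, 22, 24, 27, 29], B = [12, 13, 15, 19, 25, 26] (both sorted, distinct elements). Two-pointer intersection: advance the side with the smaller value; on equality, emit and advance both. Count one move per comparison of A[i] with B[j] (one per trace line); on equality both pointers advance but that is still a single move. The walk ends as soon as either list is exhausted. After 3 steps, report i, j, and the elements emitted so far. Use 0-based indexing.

i=3, j=0, emitted=[]

[i=0,j=0] 2<12 → i++
[i=1,j=0] 5<12 → i++
[i=2,j=0] 10<12 → i++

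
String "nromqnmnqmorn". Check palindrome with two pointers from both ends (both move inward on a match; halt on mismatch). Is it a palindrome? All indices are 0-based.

palindrome

[0,12] 'n'=='n' → l++,r--
[1,11] 'r'=='r' → l++,r--
[2,10] 'o'=='o' → l++,r--
[3,9] 'm'=='m' → l++,r--
[4,8] 'q'=='q' → l++,r--
[5,7] 'n'=='n' → l++,r--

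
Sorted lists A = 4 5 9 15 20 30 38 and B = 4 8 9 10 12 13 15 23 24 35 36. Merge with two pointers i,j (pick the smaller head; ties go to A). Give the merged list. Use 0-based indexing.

[4, 4, 5, 8, 9, 9, 10, 12, 13, 15, 15, 20, 23, 24, 30, 35, 36, 38]

[i=0,j=0] A[i]=4<=B[j]=4 take 4 → i++
[i=1,j=0] A[i]=5>B[j]=4 take 4 → j++
[i=1,j=1] A[i]=5<=B[j]=8 take 5 → i++
[i=2,j=1] A[i]=9>B[j]=8 take 8 → j++
[i=2,j=2] A[i]=9<=B[j]=9 take 9 → i++
[i=3,j=2] A[i]=15>B[j]=9 take 9 → j++
[i=3,j=3] A[i]=15>B[j]=10 take 10 → j++
[i=3,j=4] A[i]=15>B[j]=12 take 12 → j++
[i=3,j=5] A[i]=15>B[j]=13 take 13 → j++
[i=3,j=6] A[i]=15<=B[j]=15 take 15 → i++
[i=4,j=6] A[i]=20>B[j]=15 take 15 → j++
[i=4,j=7] A[i]=20<=B[j]=23 take 20 → i++
[i=5,j=7] A[i]=30>B[j]=23 take 23 → j++
[i=5,j=8] A[i]=30>B[j]=24 take 24 → j++
[i=5,j=9] A[i]=30<=B[j]=35 take 30 → i++
[i=6,j=9] A[i]=38>B[j]=35 take 35 → j++
[i=6,j=10] A[i]=38>B[j]=36 take 36 → j++
[i=6,j=11] B done, take A[i]=38 → i++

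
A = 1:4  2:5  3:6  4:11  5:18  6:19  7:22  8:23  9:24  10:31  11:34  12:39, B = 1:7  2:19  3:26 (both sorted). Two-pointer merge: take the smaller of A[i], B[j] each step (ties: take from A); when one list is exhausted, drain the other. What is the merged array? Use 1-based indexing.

[4, 5, 6, 7, 11, 18, 19, 19, 22, 23, 24, 26, 31, 34, 39]

i=1 j=1: A[i]=4<=B[j]=7 take 4, i++
i=2 j=1: A[i]=5<=B[j]=7 take 5, i++
i=3 j=1: A[i]=6<=B[j]=7 take 6, i++
i=4 j=1: A[i]=11>B[j]=7 take 7, j++
i=4 j=2: A[i]=11<=B[j]=19 take 11, i++
i=5 j=2: A[i]=18<=B[j]=19 take 18, i++
i=6 j=2: A[i]=19<=B[j]=19 take 19, i++
i=7 j=2: A[i]=22>B[j]=19 take 19, j++
i=7 j=3: A[i]=22<=B[j]=26 take 22, i++
i=8 j=3: A[i]=23<=B[j]=26 take 23, i++
i=9 j=3: A[i]=24<=B[j]=26 take 24, i++
i=10 j=3: A[i]=31>B[j]=26 take 26, j++
i=10 j=4: B done, take A[i]=31, i++
i=11 j=4: B done, take A[i]=34, i++
i=12 j=4: B done, take A[i]=39, i++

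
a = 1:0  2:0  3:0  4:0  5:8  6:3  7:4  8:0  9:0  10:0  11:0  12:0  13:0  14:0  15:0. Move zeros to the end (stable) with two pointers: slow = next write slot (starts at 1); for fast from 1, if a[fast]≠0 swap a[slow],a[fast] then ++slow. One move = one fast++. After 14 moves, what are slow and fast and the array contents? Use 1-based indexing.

slow=4, fast=15, a=[8, 3, 4, 0, 0, 0, 0, 0, 0, 0, 0, 0, 0, 0, 0]

slow=1 fast=1: a[fast]=0, fast++
slow=1 fast=2: a[fast]=0, fast++
slow=1 fast=3: a[fast]=0, fast++
slow=1 fast=4: a[fast]=0, fast++
slow=1 fast=5: a[fast]=8≠0 swap→a[1]=8, slow++,fast++
slow=2 fast=6: a[fast]=3≠0 swap→a[2]=3, slow++,fast++
slow=3 fast=7: a[fast]=4≠0 swap→a[3]=4, slow++,fast++
slow=4 fast=8: a[fast]=0, fast++
slow=4 fast=9: a[fast]=0, fast++
slow=4 fast=10: a[fast]=0, fast++
slow=4 fast=11: a[fast]=0, fast++
slow=4 fast=12: a[fast]=0, fast++
slow=4 fast=13: a[fast]=0, fast++
slow=4 fast=14: a[fast]=0, fast++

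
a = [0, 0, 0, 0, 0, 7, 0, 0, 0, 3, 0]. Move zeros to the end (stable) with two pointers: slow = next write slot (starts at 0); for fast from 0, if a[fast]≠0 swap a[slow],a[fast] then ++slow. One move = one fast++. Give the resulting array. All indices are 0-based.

[7, 3, 0, 0, 0, 0, 0, 0, 0, 0, 0]

(s=0,f=0) a[fast]=0 → fast++
(s=0,f=1) a[fast]=0 → fast++
(s=0,f=2) a[fast]=0 → fast++
(s=0,f=3) a[fast]=0 → fast++
(s=0,f=4) a[fast]=0 → fast++
(s=0,f=5) a[fast]=7≠0 swap→a[0]=7 → slow++,fast++
(s=1,f=6) a[fast]=0 → fast++
(s=1,f=7) a[fast]=0 → fast++
(s=1,f=8) a[fast]=0 → fast++
(s=1,f=9) a[fast]=3≠0 swap→a[1]=3 → slow++,fast++
(s=2,f=10) a[fast]=0 → fast++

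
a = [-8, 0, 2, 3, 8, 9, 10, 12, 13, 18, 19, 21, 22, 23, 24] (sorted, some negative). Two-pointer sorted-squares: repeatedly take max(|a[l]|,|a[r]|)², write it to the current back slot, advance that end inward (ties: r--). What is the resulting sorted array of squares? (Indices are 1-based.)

[1,15] |-8|<=|24| out[15]=576 → r--
[1,14] |-8|<=|23| out[14]=529 → r--
[1,13] |-8|<=|22| out[13]=484 → r--
[1,12] |-8|<=|21| out[12]=441 → r--
[1,11] |-8|<=|19| out[11]=361 → r--
[1,10] |-8|<=|18| out[10]=324 → r--
[1,9] |-8|<=|13| out[9]=169 → r--
[1,8] |-8|<=|12| out[8]=144 → r--
[1,7] |-8|<=|10| out[7]=100 → r--
[1,6] |-8|<=|9| out[6]=81 → r--
[1,5] |-8|<=|8| out[5]=64 → r--
[1,4] |-8|>|3| out[4]=64 → l++
[2,4] |0|<=|3| out[3]=9 → r--
[2,3] |0|<=|2| out[2]=4 → r--
[2,2] |0|<=|0| out[1]=0 → r--

[0, 4, 9, 64, 64, 81, 100, 144, 169, 324, 361, 441, 484, 529, 576]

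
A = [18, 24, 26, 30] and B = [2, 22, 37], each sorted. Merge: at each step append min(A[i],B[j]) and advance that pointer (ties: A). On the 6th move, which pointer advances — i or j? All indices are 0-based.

i

[i=0,j=0] A[i]=18>B[j]=2 take 2 → j++
[i=0,j=1] A[i]=18<=B[j]=22 take 18 → i++
[i=1,j=1] A[i]=24>B[j]=22 take 22 → j++
[i=1,j=2] A[i]=24<=B[j]=37 take 24 → i++
[i=2,j=2] A[i]=26<=B[j]=37 take 26 → i++
[i=3,j=2] A[i]=30<=B[j]=37 take 30 → i++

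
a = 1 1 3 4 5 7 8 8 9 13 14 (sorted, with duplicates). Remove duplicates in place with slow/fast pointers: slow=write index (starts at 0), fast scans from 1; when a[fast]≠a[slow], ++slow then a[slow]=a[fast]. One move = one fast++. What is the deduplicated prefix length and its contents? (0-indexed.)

slow=0 fast=1: a[fast]=1=a[slow] dup, fast++
slow=0 fast=2: a[fast]=3≠a[slow]=1 write a[1]=3, slow++,fast++
slow=1 fast=3: a[fast]=4≠a[slow]=3 write a[2]=4, slow++,fast++
slow=2 fast=4: a[fast]=5≠a[slow]=4 write a[3]=5, slow++,fast++
slow=3 fast=5: a[fast]=7≠a[slow]=5 write a[4]=7, slow++,fast++
slow=4 fast=6: a[fast]=8≠a[slow]=7 write a[5]=8, slow++,fast++
slow=5 fast=7: a[fast]=8=a[slow] dup, fast++
slow=5 fast=8: a[fast]=9≠a[slow]=8 write a[6]=9, slow++,fast++
slow=6 fast=9: a[fast]=13≠a[slow]=9 write a[7]=13, slow++,fast++
slow=7 fast=10: a[fast]=14≠a[slow]=13 write a[8]=14, slow++,fast++

length 9; prefix = [1, 3, 4, 5, 7, 8, 9, 13, 14]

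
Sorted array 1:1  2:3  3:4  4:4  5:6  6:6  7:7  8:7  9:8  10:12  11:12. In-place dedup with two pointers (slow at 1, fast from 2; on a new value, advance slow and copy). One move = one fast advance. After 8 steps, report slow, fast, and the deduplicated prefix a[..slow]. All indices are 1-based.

slow=1 fast=2: a[fast]=3≠a[slow]=1 write a[2]=3, slow++,fast++
slow=2 fast=3: a[fast]=4≠a[slow]=3 write a[3]=4, slow++,fast++
slow=3 fast=4: a[fast]=4=a[slow] dup, fast++
slow=3 fast=5: a[fast]=6≠a[slow]=4 write a[4]=6, slow++,fast++
slow=4 fast=6: a[fast]=6=a[slow] dup, fast++
slow=4 fast=7: a[fast]=7≠a[slow]=6 write a[5]=7, slow++,fast++
slow=5 fast=8: a[fast]=7=a[slow] dup, fast++
slow=5 fast=9: a[fast]=8≠a[slow]=7 write a[6]=8, slow++,fast++

slow=6, fast=10, prefix=[1, 3, 4, 6, 7, 8]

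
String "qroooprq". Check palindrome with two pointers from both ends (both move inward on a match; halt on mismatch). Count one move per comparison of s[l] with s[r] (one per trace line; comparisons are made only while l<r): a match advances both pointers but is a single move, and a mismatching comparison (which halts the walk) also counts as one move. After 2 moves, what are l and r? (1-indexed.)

l=1 r=8: 'q'=='q', l++,r--
l=2 r=7: 'r'=='r', l++,r--

l=3, r=6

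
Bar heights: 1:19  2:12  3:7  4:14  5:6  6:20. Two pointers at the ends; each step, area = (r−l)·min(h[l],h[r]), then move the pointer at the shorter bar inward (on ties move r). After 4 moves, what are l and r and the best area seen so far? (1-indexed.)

l=5, r=6, best area=95

[1,6] min(19,20)*5=95 best=95 * → l++
[2,6] min(12,20)*4=48 best=95 → l++
[3,6] min(7,20)*3=21 best=95 → l++
[4,6] min(14,20)*2=28 best=95 → l++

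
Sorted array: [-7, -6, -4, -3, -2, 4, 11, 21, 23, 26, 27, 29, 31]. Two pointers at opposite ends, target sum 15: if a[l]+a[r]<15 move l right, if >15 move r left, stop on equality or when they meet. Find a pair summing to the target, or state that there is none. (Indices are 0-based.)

l=0 r=12: -7+31=24 >15, r--
l=0 r=11: -7+29=22 >15, r--
l=0 r=10: -7+27=20 >15, r--
l=0 r=9: -7+26=19 >15, r--
l=0 r=8: -7+23=16 >15, r--
l=0 r=7: -7+21=14 <15, l++
l=1 r=7: -6+21=15, found

(-6, 21)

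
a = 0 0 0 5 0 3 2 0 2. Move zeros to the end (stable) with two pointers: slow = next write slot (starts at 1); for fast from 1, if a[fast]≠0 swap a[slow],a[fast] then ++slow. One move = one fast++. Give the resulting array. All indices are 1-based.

slow=1 fast=1: a[fast]=0, fast++
slow=1 fast=2: a[fast]=0, fast++
slow=1 fast=3: a[fast]=0, fast++
slow=1 fast=4: a[fast]=5≠0 swap→a[1]=5, slow++,fast++
slow=2 fast=5: a[fast]=0, fast++
slow=2 fast=6: a[fast]=3≠0 swap→a[2]=3, slow++,fast++
slow=3 fast=7: a[fast]=2≠0 swap→a[3]=2, slow++,fast++
slow=4 fast=8: a[fast]=0, fast++
slow=4 fast=9: a[fast]=2≠0 swap→a[4]=2, slow++,fast++

[5, 3, 2, 2, 0, 0, 0, 0, 0]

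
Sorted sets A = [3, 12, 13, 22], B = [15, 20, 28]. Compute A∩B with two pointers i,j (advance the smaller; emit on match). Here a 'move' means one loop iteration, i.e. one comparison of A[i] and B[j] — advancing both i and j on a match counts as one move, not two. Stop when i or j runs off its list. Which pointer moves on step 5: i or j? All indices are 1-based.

j

[i=1,j=1] 3<15 → i++
[i=2,j=1] 12<15 → i++
[i=3,j=1] 13<15 → i++
[i=4,j=1] 22>15 → j++
[i=4,j=2] 22>20 → j++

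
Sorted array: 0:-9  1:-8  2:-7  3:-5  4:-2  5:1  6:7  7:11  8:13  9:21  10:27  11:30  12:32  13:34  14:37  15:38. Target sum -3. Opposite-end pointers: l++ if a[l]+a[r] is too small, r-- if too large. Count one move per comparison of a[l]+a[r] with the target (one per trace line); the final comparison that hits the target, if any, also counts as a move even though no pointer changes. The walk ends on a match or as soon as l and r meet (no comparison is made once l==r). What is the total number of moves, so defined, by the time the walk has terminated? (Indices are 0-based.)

l=0 r=15: -9+38=29 >-3, r--
l=0 r=14: -9+37=28 >-3, r--
l=0 r=13: -9+34=25 >-3, r--
l=0 r=12: -9+32=23 >-3, r--
l=0 r=11: -9+30=21 >-3, r--
l=0 r=10: -9+27=18 >-3, r--
l=0 r=9: -9+21=12 >-3, r--
l=0 r=8: -9+13=4 >-3, r--
l=0 r=7: -9+11=2 >-3, r--
l=0 r=6: -9+7=-2 >-3, r--
l=0 r=5: -9+1=-8 <-3, l++
l=1 r=5: -8+1=-7 <-3, l++
l=2 r=5: -7+1=-6 <-3, l++
l=3 r=5: -5+1=-4 <-3, l++
l=4 r=5: -2+1=-1 >-3, r--

15 moves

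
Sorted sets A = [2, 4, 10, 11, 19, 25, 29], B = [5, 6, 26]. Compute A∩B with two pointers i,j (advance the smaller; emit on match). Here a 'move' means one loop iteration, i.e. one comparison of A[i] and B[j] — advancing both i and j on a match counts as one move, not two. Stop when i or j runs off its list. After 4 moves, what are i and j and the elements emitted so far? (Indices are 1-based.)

i=3, j=3, emitted=[]

i=1 j=1: 2<5, i++
i=2 j=1: 4<5, i++
i=3 j=1: 10>5, j++
i=3 j=2: 10>6, j++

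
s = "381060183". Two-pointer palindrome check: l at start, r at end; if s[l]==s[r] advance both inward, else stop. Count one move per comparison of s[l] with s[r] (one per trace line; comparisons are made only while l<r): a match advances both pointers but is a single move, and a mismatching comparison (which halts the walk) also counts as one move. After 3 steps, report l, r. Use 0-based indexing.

[0,8] '3'=='3' → l++,r--
[1,7] '8'=='8' → l++,r--
[2,6] '1'=='1' → l++,r--

l=3, r=5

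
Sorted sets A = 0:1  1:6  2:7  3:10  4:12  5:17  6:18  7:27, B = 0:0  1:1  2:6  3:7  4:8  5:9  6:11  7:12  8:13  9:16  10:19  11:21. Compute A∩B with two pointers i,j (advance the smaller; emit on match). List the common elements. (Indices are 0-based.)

[i=0,j=0] 1>0 → j++
[i=0,j=1] 1==1 emit → i++,j++
[i=1,j=2] 6==6 emit → i++,j++
[i=2,j=3] 7==7 emit → i++,j++
[i=3,j=4] 10>8 → j++
[i=3,j=5] 10>9 → j++
[i=3,j=6] 10<11 → i++
[i=4,j=6] 12>11 → j++
[i=4,j=7] 12==12 emit → i++,j++
[i=5,j=8] 17>13 → j++
[i=5,j=9] 17>16 → j++
[i=5,j=10] 17<19 → i++
[i=6,j=10] 18<19 → i++
[i=7,j=10] 27>19 → j++
[i=7,j=11] 27>21 → j++

intersection = [1, 6, 7, 12]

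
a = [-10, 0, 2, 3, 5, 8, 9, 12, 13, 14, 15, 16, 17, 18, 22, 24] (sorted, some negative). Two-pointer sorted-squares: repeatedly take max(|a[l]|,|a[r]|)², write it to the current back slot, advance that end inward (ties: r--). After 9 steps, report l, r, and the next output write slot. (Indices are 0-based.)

[0,15] |-10|<=|24| out[15]=576 → r--
[0,14] |-10|<=|22| out[14]=484 → r--
[0,13] |-10|<=|18| out[13]=324 → r--
[0,12] |-10|<=|17| out[12]=289 → r--
[0,11] |-10|<=|16| out[11]=256 → r--
[0,10] |-10|<=|15| out[10]=225 → r--
[0,9] |-10|<=|14| out[9]=196 → r--
[0,8] |-10|<=|13| out[8]=169 → r--
[0,7] |-10|<=|12| out[7]=144 → r--

l=0, r=6, next write slot=6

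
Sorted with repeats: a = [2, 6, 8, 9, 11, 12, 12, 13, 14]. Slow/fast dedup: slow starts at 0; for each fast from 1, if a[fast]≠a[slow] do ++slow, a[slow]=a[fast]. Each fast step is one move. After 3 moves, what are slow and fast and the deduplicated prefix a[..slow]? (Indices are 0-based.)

slow=3, fast=4, prefix=[2, 6, 8, 9]

(s=0,f=1) a[fast]=6≠a[slow]=2 write a[1]=6 → slow++,fast++
(s=1,f=2) a[fast]=8≠a[slow]=6 write a[2]=8 → slow++,fast++
(s=2,f=3) a[fast]=9≠a[slow]=8 write a[3]=9 → slow++,fast++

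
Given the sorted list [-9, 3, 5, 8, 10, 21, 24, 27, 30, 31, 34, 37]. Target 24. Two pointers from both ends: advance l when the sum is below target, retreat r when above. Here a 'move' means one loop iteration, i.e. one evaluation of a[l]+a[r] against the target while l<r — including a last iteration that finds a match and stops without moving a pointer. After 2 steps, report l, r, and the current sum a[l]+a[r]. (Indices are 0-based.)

l=0 r=11: -9+37=28 >24, r--
l=0 r=10: -9+34=25 >24, r--

l=0, r=9, sum=22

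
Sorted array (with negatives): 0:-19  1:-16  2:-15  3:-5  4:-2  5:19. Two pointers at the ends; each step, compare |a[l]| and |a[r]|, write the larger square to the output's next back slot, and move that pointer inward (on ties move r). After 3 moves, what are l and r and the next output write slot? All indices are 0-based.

[0,5] |-19|<=|19| out[5]=361 → r--
[0,4] |-19|>|-2| out[4]=361 → l++
[1,4] |-16|>|-2| out[3]=256 → l++

l=2, r=4, next write slot=2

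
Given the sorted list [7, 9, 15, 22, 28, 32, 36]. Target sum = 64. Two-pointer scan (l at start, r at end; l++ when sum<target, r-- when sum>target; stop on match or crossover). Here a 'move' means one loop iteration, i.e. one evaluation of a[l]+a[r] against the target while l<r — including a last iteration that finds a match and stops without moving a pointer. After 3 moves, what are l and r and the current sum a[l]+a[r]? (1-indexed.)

l=4, r=7, sum=58

l=1 r=7: 7+36=43 <64, l++
l=2 r=7: 9+36=45 <64, l++
l=3 r=7: 15+36=51 <64, l++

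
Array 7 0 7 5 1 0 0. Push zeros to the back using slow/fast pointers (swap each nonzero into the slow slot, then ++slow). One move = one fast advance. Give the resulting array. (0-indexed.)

(s=0,f=0) a[fast]=7≠0 swap→a[0]=7 → slow++,fast++
(s=1,f=1) a[fast]=0 → fast++
(s=1,f=2) a[fast]=7≠0 swap→a[1]=7 → slow++,fast++
(s=2,f=3) a[fast]=5≠0 swap→a[2]=5 → slow++,fast++
(s=3,f=4) a[fast]=1≠0 swap→a[3]=1 → slow++,fast++
(s=4,f=5) a[fast]=0 → fast++
(s=4,f=6) a[fast]=0 → fast++

[7, 7, 5, 1, 0, 0, 0]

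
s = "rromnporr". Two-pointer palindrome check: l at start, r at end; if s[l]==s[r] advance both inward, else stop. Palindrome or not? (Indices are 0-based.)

not a palindrome (mismatch at 3,5)

l=0 r=8: 'r'=='r', l++,r--
l=1 r=7: 'r'=='r', l++,r--
l=2 r=6: 'o'=='o', l++,r--
l=3 r=5: 'm'!='p', stop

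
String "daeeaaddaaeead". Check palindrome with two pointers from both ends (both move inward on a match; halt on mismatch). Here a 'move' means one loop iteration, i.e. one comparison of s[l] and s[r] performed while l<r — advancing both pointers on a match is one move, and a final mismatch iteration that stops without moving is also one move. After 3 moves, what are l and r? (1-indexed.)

l=4, r=11

l=1 r=14: 'd'=='d', l++,r--
l=2 r=13: 'a'=='a', l++,r--
l=3 r=12: 'e'=='e', l++,r--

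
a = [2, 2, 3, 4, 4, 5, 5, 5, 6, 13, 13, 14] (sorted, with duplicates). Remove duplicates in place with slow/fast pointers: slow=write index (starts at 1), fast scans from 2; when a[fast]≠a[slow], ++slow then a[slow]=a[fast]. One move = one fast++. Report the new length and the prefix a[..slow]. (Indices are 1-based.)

(s=1,f=2) a[fast]=2=a[slow] dup → fast++
(s=1,f=3) a[fast]=3≠a[slow]=2 write a[2]=3 → slow++,fast++
(s=2,f=4) a[fast]=4≠a[slow]=3 write a[3]=4 → slow++,fast++
(s=3,f=5) a[fast]=4=a[slow] dup → fast++
(s=3,f=6) a[fast]=5≠a[slow]=4 write a[4]=5 → slow++,fast++
(s=4,f=7) a[fast]=5=a[slow] dup → fast++
(s=4,f=8) a[fast]=5=a[slow] dup → fast++
(s=4,f=9) a[fast]=6≠a[slow]=5 write a[5]=6 → slow++,fast++
(s=5,f=10) a[fast]=13≠a[slow]=6 write a[6]=13 → slow++,fast++
(s=6,f=11) a[fast]=13=a[slow] dup → fast++
(s=6,f=12) a[fast]=14≠a[slow]=13 write a[7]=14 → slow++,fast++

length 7; prefix = [2, 3, 4, 5, 6, 13, 14]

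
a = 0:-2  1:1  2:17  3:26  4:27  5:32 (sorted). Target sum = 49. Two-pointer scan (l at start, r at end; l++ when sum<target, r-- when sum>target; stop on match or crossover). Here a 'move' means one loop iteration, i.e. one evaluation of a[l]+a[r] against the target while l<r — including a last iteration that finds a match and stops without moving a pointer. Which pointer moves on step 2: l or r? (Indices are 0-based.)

l

l=0 r=5: -2+32=30 <49, l++
l=1 r=5: 1+32=33 <49, l++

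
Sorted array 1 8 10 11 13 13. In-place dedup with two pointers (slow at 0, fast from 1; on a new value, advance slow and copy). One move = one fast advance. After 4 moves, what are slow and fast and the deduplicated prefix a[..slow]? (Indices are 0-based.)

slow=0 fast=1: a[fast]=8≠a[slow]=1 write a[1]=8, slow++,fast++
slow=1 fast=2: a[fast]=10≠a[slow]=8 write a[2]=10, slow++,fast++
slow=2 fast=3: a[fast]=11≠a[slow]=10 write a[3]=11, slow++,fast++
slow=3 fast=4: a[fast]=13≠a[slow]=11 write a[4]=13, slow++,fast++

slow=4, fast=5, prefix=[1, 8, 10, 11, 13]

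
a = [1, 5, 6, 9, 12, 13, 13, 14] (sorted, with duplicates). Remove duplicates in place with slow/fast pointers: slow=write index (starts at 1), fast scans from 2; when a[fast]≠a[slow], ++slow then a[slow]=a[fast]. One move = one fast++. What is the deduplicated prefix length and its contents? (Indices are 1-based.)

length 7; prefix = [1, 5, 6, 9, 12, 13, 14]

(s=1,f=2) a[fast]=5≠a[slow]=1 write a[2]=5 → slow++,fast++
(s=2,f=3) a[fast]=6≠a[slow]=5 write a[3]=6 → slow++,fast++
(s=3,f=4) a[fast]=9≠a[slow]=6 write a[4]=9 → slow++,fast++
(s=4,f=5) a[fast]=12≠a[slow]=9 write a[5]=12 → slow++,fast++
(s=5,f=6) a[fast]=13≠a[slow]=12 write a[6]=13 → slow++,fast++
(s=6,f=7) a[fast]=13=a[slow] dup → fast++
(s=6,f=8) a[fast]=14≠a[slow]=13 write a[7]=14 → slow++,fast++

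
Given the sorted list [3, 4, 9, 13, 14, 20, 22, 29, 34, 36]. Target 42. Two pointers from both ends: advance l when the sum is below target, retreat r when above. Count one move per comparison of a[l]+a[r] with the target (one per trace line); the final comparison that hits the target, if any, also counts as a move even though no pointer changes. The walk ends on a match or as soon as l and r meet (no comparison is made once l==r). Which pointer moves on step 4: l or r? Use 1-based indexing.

[1,10] 3+36=39 <42 → l++
[2,10] 4+36=40 <42 → l++
[3,10] 9+36=45 >42 → r--
[3,9] 9+34=43 >42 → r--

r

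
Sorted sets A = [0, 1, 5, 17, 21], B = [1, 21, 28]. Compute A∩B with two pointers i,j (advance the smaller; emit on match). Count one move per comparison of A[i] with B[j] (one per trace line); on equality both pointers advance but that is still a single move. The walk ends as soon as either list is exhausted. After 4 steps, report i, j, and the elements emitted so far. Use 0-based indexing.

[i=0,j=0] 0<1 → i++
[i=1,j=0] 1==1 emit → i++,j++
[i=2,j=1] 5<21 → i++
[i=3,j=1] 17<21 → i++

i=4, j=1, emitted=[1]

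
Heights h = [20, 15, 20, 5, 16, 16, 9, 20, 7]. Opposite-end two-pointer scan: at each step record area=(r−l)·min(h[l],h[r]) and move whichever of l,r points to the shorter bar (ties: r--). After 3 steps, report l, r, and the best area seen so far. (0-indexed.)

l=0, r=5, best area=140

l=0 r=8: min(20,7)*8=56 best=56 *, r--
l=0 r=7: min(20,20)*7=140 best=140 *, r--
l=0 r=6: min(20,9)*6=54 best=140, r--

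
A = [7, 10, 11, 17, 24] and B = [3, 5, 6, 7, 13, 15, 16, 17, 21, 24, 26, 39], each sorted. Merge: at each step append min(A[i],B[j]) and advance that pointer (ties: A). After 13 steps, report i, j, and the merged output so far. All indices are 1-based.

i=1 j=1: A[i]=7>B[j]=3 take 3, j++
i=1 j=2: A[i]=7>B[j]=5 take 5, j++
i=1 j=3: A[i]=7>B[j]=6 take 6, j++
i=1 j=4: A[i]=7<=B[j]=7 take 7, i++
i=2 j=4: A[i]=10>B[j]=7 take 7, j++
i=2 j=5: A[i]=10<=B[j]=13 take 10, i++
i=3 j=5: A[i]=11<=B[j]=13 take 11, i++
i=4 j=5: A[i]=17>B[j]=13 take 13, j++
i=4 j=6: A[i]=17>B[j]=15 take 15, j++
i=4 j=7: A[i]=17>B[j]=16 take 16, j++
i=4 j=8: A[i]=17<=B[j]=17 take 17, i++
i=5 j=8: A[i]=24>B[j]=17 take 17, j++
i=5 j=9: A[i]=24>B[j]=21 take 21, j++

i=5, j=10, merged so far=[3, 5, 6, 7, 7, 10, 11, 13, 15, 16, 17, 17, 21]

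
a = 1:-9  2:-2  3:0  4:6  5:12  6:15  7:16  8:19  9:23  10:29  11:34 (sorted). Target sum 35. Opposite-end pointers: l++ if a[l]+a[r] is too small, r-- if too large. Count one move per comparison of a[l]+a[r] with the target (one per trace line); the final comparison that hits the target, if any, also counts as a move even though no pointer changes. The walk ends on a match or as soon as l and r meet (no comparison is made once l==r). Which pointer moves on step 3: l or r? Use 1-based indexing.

[1,11] -9+34=25 <35 → l++
[2,11] -2+34=32 <35 → l++
[3,11] 0+34=34 <35 → l++

l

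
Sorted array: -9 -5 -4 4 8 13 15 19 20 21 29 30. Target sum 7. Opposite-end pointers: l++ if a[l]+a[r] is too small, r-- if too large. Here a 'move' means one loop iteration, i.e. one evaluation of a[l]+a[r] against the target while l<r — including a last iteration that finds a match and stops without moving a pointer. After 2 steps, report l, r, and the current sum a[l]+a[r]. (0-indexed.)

[0,11] -9+30=21 >7 → r--
[0,10] -9+29=20 >7 → r--

l=0, r=9, sum=12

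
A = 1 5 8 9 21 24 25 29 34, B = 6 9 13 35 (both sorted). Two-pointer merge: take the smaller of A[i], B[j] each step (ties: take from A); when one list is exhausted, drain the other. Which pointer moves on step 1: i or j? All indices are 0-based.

i

i=0 j=0: A[i]=1<=B[j]=6 take 1, i++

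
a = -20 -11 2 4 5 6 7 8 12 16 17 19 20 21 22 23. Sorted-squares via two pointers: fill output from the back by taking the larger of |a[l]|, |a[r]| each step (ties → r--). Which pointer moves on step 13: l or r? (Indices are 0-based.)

[0,15] |-20|<=|23| out[15]=529 → r--
[0,14] |-20|<=|22| out[14]=484 → r--
[0,13] |-20|<=|21| out[13]=441 → r--
[0,12] |-20|<=|20| out[12]=400 → r--
[0,11] |-20|>|19| out[11]=400 → l++
[1,11] |-11|<=|19| out[10]=361 → r--
[1,10] |-11|<=|17| out[9]=289 → r--
[1,9] |-11|<=|16| out[8]=256 → r--
[1,8] |-11|<=|12| out[7]=144 → r--
[1,7] |-11|>|8| out[6]=121 → l++
[2,7] |2|<=|8| out[5]=64 → r--
[2,6] |2|<=|7| out[4]=49 → r--
[2,5] |2|<=|6| out[3]=36 → r--

r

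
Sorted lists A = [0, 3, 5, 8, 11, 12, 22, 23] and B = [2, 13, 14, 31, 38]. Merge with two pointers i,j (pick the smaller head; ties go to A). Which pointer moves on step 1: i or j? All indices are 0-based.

i=0 j=0: A[i]=0<=B[j]=2 take 0, i++

i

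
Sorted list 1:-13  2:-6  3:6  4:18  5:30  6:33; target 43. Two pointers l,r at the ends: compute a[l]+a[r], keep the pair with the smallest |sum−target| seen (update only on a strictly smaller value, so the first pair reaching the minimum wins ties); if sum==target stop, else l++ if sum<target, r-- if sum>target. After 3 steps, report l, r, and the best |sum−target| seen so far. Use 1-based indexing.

[1,6] -13+33=20 d=23 * → l++
[2,6] -6+33=27 d=16 * → l++
[3,6] 6+33=39 d=4 * → l++

l=4, r=6, best |Δ|=4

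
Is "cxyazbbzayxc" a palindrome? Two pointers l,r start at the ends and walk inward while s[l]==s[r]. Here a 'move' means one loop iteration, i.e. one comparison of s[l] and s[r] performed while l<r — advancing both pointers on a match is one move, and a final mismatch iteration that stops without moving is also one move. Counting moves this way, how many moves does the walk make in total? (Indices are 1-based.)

[1,12] 'c'=='c' → l++,r--
[2,11] 'x'=='x' → l++,r--
[3,10] 'y'=='y' → l++,r--
[4,9] 'a'=='a' → l++,r--
[5,8] 'z'=='z' → l++,r--
[6,7] 'b'=='b' → l++,r--

6 moves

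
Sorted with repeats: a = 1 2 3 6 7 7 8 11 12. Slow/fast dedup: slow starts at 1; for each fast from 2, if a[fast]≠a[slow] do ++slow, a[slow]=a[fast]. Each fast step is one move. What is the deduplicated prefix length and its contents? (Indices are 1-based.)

(s=1,f=2) a[fast]=2≠a[slow]=1 write a[2]=2 → slow++,fast++
(s=2,f=3) a[fast]=3≠a[slow]=2 write a[3]=3 → slow++,fast++
(s=3,f=4) a[fast]=6≠a[slow]=3 write a[4]=6 → slow++,fast++
(s=4,f=5) a[fast]=7≠a[slow]=6 write a[5]=7 → slow++,fast++
(s=5,f=6) a[fast]=7=a[slow] dup → fast++
(s=5,f=7) a[fast]=8≠a[slow]=7 write a[6]=8 → slow++,fast++
(s=6,f=8) a[fast]=11≠a[slow]=8 write a[7]=11 → slow++,fast++
(s=7,f=9) a[fast]=12≠a[slow]=11 write a[8]=12 → slow++,fast++

length 8; prefix = [1, 2, 3, 6, 7, 8, 11, 12]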